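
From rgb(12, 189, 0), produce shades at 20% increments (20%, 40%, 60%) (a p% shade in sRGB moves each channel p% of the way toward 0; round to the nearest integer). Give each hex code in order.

#0A9700, #077100, #054C00

20%: (12 − 2.4 = 9.6→10, 189 − 37.8 = 151.2→151, 0→0) → #0A9700
40%: (12 − 4.8 = 7.2→7, 189 − 75.6 = 113.4→113, 0→0) → #077100
60%: (12 − 7.2 = 4.8→5, 189 − 113.4 = 75.6→76, 0→0) → #054C00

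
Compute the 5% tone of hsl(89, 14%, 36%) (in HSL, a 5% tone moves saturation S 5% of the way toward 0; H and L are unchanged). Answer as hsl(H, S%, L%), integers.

hsl(89, 13%, 36%)

S moves 5% from 14 toward 0: 14 − 0.7 = 13.3 → 13.
H and L are unchanged.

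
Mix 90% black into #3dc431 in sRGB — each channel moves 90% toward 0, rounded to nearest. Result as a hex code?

#3dc431 is rgb(61, 196, 49).
A 90% shade moves each channel 90% toward 0:
  R: 61 + 0.9×(0−61) = 61 − 54.9 = 6.1 → 6
  G: 196 − 176.4 = 19.6 → 20
  B: 49 − 44.1 = 4.9 → 5
rgb(6, 20, 5) = #061405.

#061405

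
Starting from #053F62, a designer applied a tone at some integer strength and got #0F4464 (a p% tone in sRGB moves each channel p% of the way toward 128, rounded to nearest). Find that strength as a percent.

8%

#053F62 is rgb(5, 63, 98); #0F4464 is rgb(15, 68, 100).
On the R channel (widest range): 15 ≈ 5 + (p/100)(128 − 5), so p ≈ 100×(15 − 5)/(128 − 5) = 1000/123 = 8.13.
p = 8 reproduces all three channels after rounding.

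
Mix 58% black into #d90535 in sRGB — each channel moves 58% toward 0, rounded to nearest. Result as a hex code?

#5b0216

#d90535 is rgb(217, 5, 53).
Lerp each channel 58% toward 0:
  R: 217 − 125.86 = 91.14 → 91
  G: 5 + 0.58×(0−5) = 5 − 2.9 = 2.1 → 2
  B: 53 + 0.58×(0−53) = 53 − 30.74 = 22.26 → 22
rgb(91, 2, 22) = #5b0216.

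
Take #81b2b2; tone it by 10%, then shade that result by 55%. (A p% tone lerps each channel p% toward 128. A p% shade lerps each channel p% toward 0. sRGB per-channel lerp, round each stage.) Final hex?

#3a4e4e

#81b2b2 is rgb(129, 178, 178).
A 10% tone moves each channel 10% toward 128:
  R: 129 + 0.1×(128−129) = 129 − 0.1 = 128.9 → 129
  G: 178 − 5 = 173 → 173
  B: 178 + 0.1×(128−178) = 178 − 5 = 173 → 173
After the tone: rgb(129, 173, 173) = #81adad.
Lerp each channel 55% toward 0:
  R: 129 + 0.55×(0−129) = 129 − 70.95 = 58.05 → 58
  G: 173 + 0.55×(0−173) = 173 − 95.15 = 77.85 → 78
  B: 173 − 95.15 = 77.85 → 78
rgb(58, 78, 78) = #3a4e4e.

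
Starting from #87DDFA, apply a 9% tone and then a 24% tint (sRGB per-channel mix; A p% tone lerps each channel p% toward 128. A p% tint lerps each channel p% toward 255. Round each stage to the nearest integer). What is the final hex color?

#A3DFF3

#87DDFA is rgb(135, 221, 250).
Lerp each channel 9% toward 128:
  R: 135 − 0.63 = 134.37 → 134
  G: 221 + 0.09×(128−221) = 221 − 8.37 = 212.63 → 213
  B: 250 − 10.98 = 239.02 → 239
After the tone: rgb(134, 213, 239) = #86D5EF.
Per channel, c → c + 0.24(255 − c):
  R: 134 + 29.04 = 163.04 → 163
  G: 213 + 0.24×(255−213) = 213 + 10.08 = 223.08 → 223
  B: 239 + 0.24×(255−239) = 239 + 3.84 = 242.84 → 243
rgb(163, 223, 243) = #A3DFF3.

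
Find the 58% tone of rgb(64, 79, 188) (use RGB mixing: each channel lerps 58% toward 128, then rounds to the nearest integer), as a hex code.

#656B99

Per channel, c → c + 0.58(128 − c):
  R: 64 + 0.58×(128−64) = 64 + 37.12 = 101.12 → 101
  G: 79 + 28.42 = 107.42 → 107
  B: 188 + 0.58×(128−188) = 188 − 34.8 = 153.2 → 153
rgb(101, 107, 153) = #656B99.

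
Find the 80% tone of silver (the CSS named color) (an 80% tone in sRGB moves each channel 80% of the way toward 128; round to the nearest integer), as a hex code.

CSS silver is rgb(192, 192, 192).
Lerp each channel 80% toward 128:
  R: 192 + 0.8×(128−192) = 192 − 51.2 = 140.8 → 141
  G: 192 − 51.2 = 140.8 → 141
  B: 192 + 0.8×(128−192) = 192 − 51.2 = 140.8 → 141
rgb(141, 141, 141) = #8D8D8D.

#8D8D8D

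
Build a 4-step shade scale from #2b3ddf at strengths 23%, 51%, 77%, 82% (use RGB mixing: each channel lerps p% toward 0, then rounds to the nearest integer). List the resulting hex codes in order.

#212fac, #151e6d, #0a0e33, #080b28

#2b3ddf is rgb(43, 61, 223).
23%: (43 − 9.89 = 33.11→33, 61 − 14.03 = 46.97→47, 223 − 51.29 = 171.71→172) → #212fac
51%: (43 − 21.93 = 21.07→21, 61 − 31.11 = 29.89→30, 223 − 113.73 = 109.27→109) → #151e6d
77%: (43 − 33.11 = 9.89→10, 61 − 46.97 = 14.03→14, 223 − 171.71 = 51.29→51) → #0a0e33
82%: (43 − 35.26 = 7.74→8, 61 − 50.02 = 10.98→11, 223 − 182.86 = 40.14→40) → #080b28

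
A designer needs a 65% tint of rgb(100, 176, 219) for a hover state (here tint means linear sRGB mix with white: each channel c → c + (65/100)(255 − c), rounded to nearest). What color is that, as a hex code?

Per channel, c → c + 0.65(255 − c):
  R: 100 + 0.65×(255−100) = 100 + 100.75 = 200.75 → 201
  G: 176 + 0.65×(255−176) = 176 + 51.35 = 227.35 → 227
  B: 219 + 23.4 = 242.4 → 242
rgb(201, 227, 242) = #C9E3F2.

#C9E3F2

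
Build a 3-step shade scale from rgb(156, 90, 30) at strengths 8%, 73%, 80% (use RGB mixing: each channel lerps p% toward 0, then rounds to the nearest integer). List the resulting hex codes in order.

8%: (156 − 12.48 = 143.52→144, 90 − 7.2 = 82.8→83, 30 − 2.4 = 27.6→28) → #90531C
73%: (156 − 113.88 = 42.12→42, 90 − 65.7 = 24.3→24, 30 − 21.9 = 8.1→8) → #2A1808
80%: (156 − 124.8 = 31.2→31, 90 − 72 = 18→18, 30 − 24 = 6→6) → #1F1206

#90531C, #2A1808, #1F1206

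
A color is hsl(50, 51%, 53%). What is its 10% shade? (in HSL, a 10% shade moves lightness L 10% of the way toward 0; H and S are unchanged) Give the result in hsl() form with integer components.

hsl(50, 51%, 48%)

L moves 10% from 53 toward 0: 53 − 5.3 = 47.7 → 48.
H and S are unchanged.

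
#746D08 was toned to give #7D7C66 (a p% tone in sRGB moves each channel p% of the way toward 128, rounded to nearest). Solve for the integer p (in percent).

#746D08 is rgb(116, 109, 8); #7D7C66 is rgb(125, 124, 102).
On the B channel (widest range): 102 ≈ 8 + (p/100)(128 − 8), so p ≈ 100×(102 − 8)/(128 − 8) = 9400/120 = 78.33.
p = 78 reproduces all three channels after rounding.

78%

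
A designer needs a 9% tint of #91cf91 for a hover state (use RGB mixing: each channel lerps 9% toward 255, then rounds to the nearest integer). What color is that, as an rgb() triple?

#91cf91 is rgb(145, 207, 145).
Per channel, c → c + 0.09(255 − c):
  R: 145 + 0.09×(255−145) = 145 + 9.9 = 154.9 → 155
  G: 207 + 4.32 = 211.32 → 211
  B: 145 + 0.09×(255−145) = 145 + 9.9 = 154.9 → 155

rgb(155, 211, 155)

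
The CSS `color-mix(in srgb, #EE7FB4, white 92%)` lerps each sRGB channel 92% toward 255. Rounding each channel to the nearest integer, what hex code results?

#EE7FB4 is rgb(238, 127, 180).
Per channel, c → c + 0.92(255 − c):
  R: 238 + 0.92×(255−238) = 238 + 15.64 = 253.64 → 254
  G: 127 + 117.76 = 244.76 → 245
  B: 180 + 69 = 249 → 249
rgb(254, 245, 249) = #FEF5F9.

#FEF5F9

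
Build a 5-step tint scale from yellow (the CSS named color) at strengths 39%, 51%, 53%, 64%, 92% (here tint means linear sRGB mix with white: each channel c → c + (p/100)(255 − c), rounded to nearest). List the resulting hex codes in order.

CSS yellow is rgb(255, 255, 0).
39%: (255→255, 255→255, 0 + 99.45 = 99.45→99) → #FFFF63
51%: (255→255, 255→255, 0 + 130.05 = 130.05→130) → #FFFF82
53%: (255→255, 255→255, 0 + 135.15 = 135.15→135) → #FFFF87
64%: (255→255, 255→255, 0 + 163.2 = 163.2→163) → #FFFFA3
92%: (255→255, 255→255, 0 + 234.6 = 234.6→235) → #FFFFEB

#FFFF63, #FFFF82, #FFFF87, #FFFFA3, #FFFFEB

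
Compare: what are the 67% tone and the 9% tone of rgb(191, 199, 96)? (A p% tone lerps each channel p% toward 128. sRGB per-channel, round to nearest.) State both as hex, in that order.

67% tone:
  R: 191 + 0.67×(128−191) = 191 − 42.21 = 148.79 → 149
  G: 199 − 47.57 = 151.43 → 151
  B: 96 + 21.44 = 117.44 → 117
  → #959775
9% tone:
  R: 191 − 5.67 = 185.33 → 185
  G: 199 + 0.09×(128−199) = 199 − 6.39 = 192.61 → 193
  B: 96 + 0.09×(128−96) = 96 + 2.88 = 98.88 → 99
  → #b9c163

#959775, #b9c163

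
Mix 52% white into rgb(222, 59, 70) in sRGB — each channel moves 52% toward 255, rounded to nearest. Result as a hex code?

#efa1a6

A 52% tint moves each channel 52% toward 255:
  R: 222 + 0.52×(255−222) = 222 + 17.16 = 239.16 → 239
  G: 59 + 101.92 = 160.92 → 161
  B: 70 + 96.2 = 166.2 → 166
rgb(239, 161, 166) = #efa1a6.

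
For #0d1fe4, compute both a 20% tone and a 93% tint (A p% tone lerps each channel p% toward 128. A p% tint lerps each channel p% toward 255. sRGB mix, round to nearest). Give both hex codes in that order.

#2432d0, #eeeffd

#0d1fe4 is rgb(13, 31, 228).
20% tone:
  R: 13 + 0.2×(128−13) = 13 + 23 = 36 → 36
  G: 31 + 19.4 = 50.4 → 50
  B: 228 − 20 = 208 → 208
  → #2432d0
93% tint:
  R: 13 + 225.06 = 238.06 → 238
  G: 31 + 208.32 = 239.32 → 239
  B: 228 + 25.11 = 253.11 → 253
  → #eeeffd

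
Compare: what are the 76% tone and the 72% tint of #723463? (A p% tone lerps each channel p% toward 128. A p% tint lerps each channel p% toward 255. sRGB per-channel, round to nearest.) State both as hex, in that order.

#723463 is rgb(114, 52, 99).
76% tone:
  R: 114 + 0.76×(128−114) = 114 + 10.64 = 124.64 → 125
  G: 52 + 57.76 = 109.76 → 110
  B: 99 + 22.04 = 121.04 → 121
  → #7d6e79
72% tint:
  R: 114 + 101.52 = 215.52 → 216
  G: 52 + 0.72×(255−52) = 52 + 146.16 = 198.16 → 198
  B: 99 + 112.32 = 211.32 → 211
  → #d8c6d3

#7d6e79, #d8c6d3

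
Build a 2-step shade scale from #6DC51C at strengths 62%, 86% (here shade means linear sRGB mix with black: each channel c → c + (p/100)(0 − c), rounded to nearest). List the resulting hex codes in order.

#294B0B, #0F1C04

#6DC51C is rgb(109, 197, 28).
62%: (109 − 67.58 = 41.42→41, 197 − 122.14 = 74.86→75, 28 − 17.36 = 10.64→11) → #294B0B
86%: (109 − 93.74 = 15.26→15, 197 − 169.42 = 27.58→28, 28 − 24.08 = 3.92→4) → #0F1C04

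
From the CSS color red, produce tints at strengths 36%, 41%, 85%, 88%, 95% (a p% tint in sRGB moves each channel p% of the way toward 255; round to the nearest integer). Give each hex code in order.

#ff5c5c, #ff6969, #ffd9d9, #ffe0e0, #fff2f2

CSS red is rgb(255, 0, 0).
36%: (255→255, 0 + 91.8 = 91.8→92, 0 + 91.8 = 91.8→92) → #ff5c5c
41%: (255→255, 0 + 104.55 = 104.55→105, 0 + 104.55 = 104.55→105) → #ff6969
85%: (255→255, 0 + 216.75 = 216.75→217, 0 + 216.75 = 216.75→217) → #ffd9d9
88%: (255→255, 0 + 224.4 = 224.4→224, 0 + 224.4 = 224.4→224) → #ffe0e0
95%: (255→255, 0 + 242.25 = 242.25→242, 0 + 242.25 = 242.25→242) → #fff2f2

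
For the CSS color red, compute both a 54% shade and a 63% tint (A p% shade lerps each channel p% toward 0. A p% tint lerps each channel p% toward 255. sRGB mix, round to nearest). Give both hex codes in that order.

#750000, #FFA1A1

CSS red is rgb(255, 0, 0).
54% shade:
  R: 255 − 137.7 = 117.3 → 117
  G: 0 + 0.54×(0−0) = 0 + 0 = 0 → 0
  B: 0 + 0 = 0 → 0
  → #750000
63% tint:
  R: 255 + 0.63×(255−255) = 255 + 0 = 255 → 255
  G: 0 + 160.65 = 160.65 → 161
  B: 0 + 0.63×(255−0) = 0 + 160.65 = 160.65 → 161
  → #FFA1A1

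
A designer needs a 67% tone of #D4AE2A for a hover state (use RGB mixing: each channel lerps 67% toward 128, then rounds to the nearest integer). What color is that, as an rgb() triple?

#D4AE2A is rgb(212, 174, 42).
A 67% tone moves each channel 67% toward 128:
  R: 212 − 56.28 = 155.72 → 156
  G: 174 + 0.67×(128−174) = 174 − 30.82 = 143.18 → 143
  B: 42 + 57.62 = 99.62 → 100

rgb(156, 143, 100)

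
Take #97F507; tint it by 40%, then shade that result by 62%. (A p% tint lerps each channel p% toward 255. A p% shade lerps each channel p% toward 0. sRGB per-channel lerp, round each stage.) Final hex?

#97F507 is rgb(151, 245, 7).
A 40% tint moves each channel 40% toward 255:
  R: 151 + 41.6 = 192.6 → 193
  G: 245 + 0.4×(255−245) = 245 + 4 = 249 → 249
  B: 7 + 99.2 = 106.2 → 106
After the tint: rgb(193, 249, 106) = #C1F96A.
Per channel, c → c + 0.62(0 − c):
  R: 193 − 119.66 = 73.34 → 73
  G: 249 − 154.38 = 94.62 → 95
  B: 106 − 65.72 = 40.28 → 40
rgb(73, 95, 40) = #495F28.

#495F28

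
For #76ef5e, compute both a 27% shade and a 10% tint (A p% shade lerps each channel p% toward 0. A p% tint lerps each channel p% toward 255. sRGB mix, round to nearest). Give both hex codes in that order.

#76ef5e is rgb(118, 239, 94).
27% shade:
  R: 118 + 0.27×(0−118) = 118 − 31.86 = 86.14 → 86
  G: 239 + 0.27×(0−239) = 239 − 64.53 = 174.47 → 174
  B: 94 + 0.27×(0−94) = 94 − 25.38 = 68.62 → 69
  → #56ae45
10% tint:
  R: 118 + 0.1×(255−118) = 118 + 13.7 = 131.7 → 132
  G: 239 + 0.1×(255−239) = 239 + 1.6 = 240.6 → 241
  B: 94 + 0.1×(255−94) = 94 + 16.1 = 110.1 → 110
  → #84f16e

#56ae45, #84f16e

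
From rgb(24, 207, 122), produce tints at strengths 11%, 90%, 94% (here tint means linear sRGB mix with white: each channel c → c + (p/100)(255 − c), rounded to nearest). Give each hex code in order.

#31D489, #E8FAF2, #F1FCF7

11%: (24 + 25.41 = 49.41→49, 207 + 5.28 = 212.28→212, 122 + 14.63 = 136.63→137) → #31D489
90%: (24 + 207.9 = 231.9→232, 207 + 43.2 = 250.2→250, 122 + 119.7 = 241.7→242) → #E8FAF2
94%: (24 + 217.14 = 241.14→241, 207 + 45.12 = 252.12→252, 122 + 125.02 = 247.02→247) → #F1FCF7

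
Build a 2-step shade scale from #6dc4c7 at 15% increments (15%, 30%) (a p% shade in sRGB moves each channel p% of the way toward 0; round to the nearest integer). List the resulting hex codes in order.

#6dc4c7 is rgb(109, 196, 199).
15%: (109 − 16.35 = 92.65→93, 196 − 29.4 = 166.6→167, 199 − 29.85 = 169.15→169) → #5da7a9
30%: (109 − 32.7 = 76.3→76, 196 − 58.8 = 137.2→137, 199 − 59.7 = 139.3→139) → #4c898b

#5da7a9, #4c898b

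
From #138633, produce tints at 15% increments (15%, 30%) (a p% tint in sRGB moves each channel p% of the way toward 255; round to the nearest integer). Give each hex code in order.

#138633 is rgb(19, 134, 51).
15%: (19 + 35.4 = 54.4→54, 134 + 18.15 = 152.15→152, 51 + 30.6 = 81.6→82) → #369852
30%: (19 + 70.8 = 89.8→90, 134 + 36.3 = 170.3→170, 51 + 61.2 = 112.2→112) → #5AAA70

#369852, #5AAA70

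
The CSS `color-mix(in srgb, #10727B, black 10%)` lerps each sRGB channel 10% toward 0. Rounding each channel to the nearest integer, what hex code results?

#0E676F

#10727B is rgb(16, 114, 123).
A 10% shade moves each channel 10% toward 0:
  R: 16 − 1.6 = 14.4 → 14
  G: 114 + 0.1×(0−114) = 114 − 11.4 = 102.6 → 103
  B: 123 + 0.1×(0−123) = 123 − 12.3 = 110.7 → 111
rgb(14, 103, 111) = #0E676F.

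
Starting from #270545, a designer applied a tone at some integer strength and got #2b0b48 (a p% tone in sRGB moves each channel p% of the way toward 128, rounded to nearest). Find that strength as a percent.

5%

#270545 is rgb(39, 5, 69); #2b0b48 is rgb(43, 11, 72).
On the G channel (widest range): 11 ≈ 5 + (p/100)(128 − 5), so p ≈ 100×(11 − 5)/(128 − 5) = 600/123 = 4.88.
p = 5 reproduces all three channels after rounding.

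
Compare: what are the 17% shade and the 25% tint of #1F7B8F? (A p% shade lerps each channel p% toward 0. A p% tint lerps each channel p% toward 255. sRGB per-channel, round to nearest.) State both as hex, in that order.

#1A6677, #579CAB

#1F7B8F is rgb(31, 123, 143).
17% shade:
  R: 31 − 5.27 = 25.73 → 26
  G: 123 − 20.91 = 102.09 → 102
  B: 143 − 24.31 = 118.69 → 119
  → #1A6677
25% tint:
  R: 31 + 56 = 87 → 87
  G: 123 + 33 = 156 → 156
  B: 143 + 0.25×(255−143) = 143 + 28 = 171 → 171
  → #579CAB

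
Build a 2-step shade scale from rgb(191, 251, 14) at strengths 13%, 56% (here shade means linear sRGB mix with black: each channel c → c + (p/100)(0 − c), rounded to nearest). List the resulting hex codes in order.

13%: (191 − 24.83 = 166.17→166, 251 − 32.63 = 218.37→218, 14 − 1.82 = 12.18→12) → #A6DA0C
56%: (191 − 106.96 = 84.04→84, 251 − 140.56 = 110.44→110, 14 − 7.84 = 6.16→6) → #546E06

#A6DA0C, #546E06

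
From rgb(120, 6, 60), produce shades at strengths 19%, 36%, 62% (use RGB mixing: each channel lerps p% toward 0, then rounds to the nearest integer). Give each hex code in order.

19%: (120 − 22.8 = 97.2→97, 6 − 1.14 = 4.86→5, 60 − 11.4 = 48.6→49) → #610531
36%: (120 − 43.2 = 76.8→77, 6 − 2.16 = 3.84→4, 60 − 21.6 = 38.4→38) → #4d0426
62%: (120 − 74.4 = 45.6→46, 6 − 3.72 = 2.28→2, 60 − 37.2 = 22.8→23) → #2e0217

#610531, #4d0426, #2e0217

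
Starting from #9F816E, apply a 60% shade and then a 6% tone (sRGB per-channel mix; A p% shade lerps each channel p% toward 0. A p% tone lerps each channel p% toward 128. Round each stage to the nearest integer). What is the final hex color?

#443931

#9F816E is rgb(159, 129, 110).
A 60% shade moves each channel 60% toward 0:
  R: 159 + 0.6×(0−159) = 159 − 95.4 = 63.6 → 64
  G: 129 − 77.4 = 51.6 → 52
  B: 110 − 66 = 44 → 44
After the shade: rgb(64, 52, 44) = #40342C.
Lerp each channel 6% toward 128:
  R: 64 + 3.84 = 67.84 → 68
  G: 52 + 0.06×(128−52) = 52 + 4.56 = 56.56 → 57
  B: 44 + 0.06×(128−44) = 44 + 5.04 = 49.04 → 49
rgb(68, 57, 49) = #443931.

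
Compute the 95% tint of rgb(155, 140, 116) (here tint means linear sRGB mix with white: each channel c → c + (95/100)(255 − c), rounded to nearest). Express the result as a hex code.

Lerp each channel 95% toward 255:
  R: 155 + 0.95×(255−155) = 155 + 95 = 250 → 250
  G: 140 + 0.95×(255−140) = 140 + 109.25 = 249.25 → 249
  B: 116 + 132.05 = 248.05 → 248
rgb(250, 249, 248) = #FAF9F8.

#FAF9F8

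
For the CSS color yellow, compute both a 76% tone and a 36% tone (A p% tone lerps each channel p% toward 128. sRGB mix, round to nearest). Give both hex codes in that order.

CSS yellow is rgb(255, 255, 0).
76% tone:
  R: 255 − 96.52 = 158.48 → 158
  G: 255 − 96.52 = 158.48 → 158
  B: 0 + 0.76×(128−0) = 0 + 97.28 = 97.28 → 97
  → #9E9E61
36% tone:
  R: 255 + 0.36×(128−255) = 255 − 45.72 = 209.28 → 209
  G: 255 + 0.36×(128−255) = 255 − 45.72 = 209.28 → 209
  B: 0 + 46.08 = 46.08 → 46
  → #D1D12E

#9E9E61, #D1D12E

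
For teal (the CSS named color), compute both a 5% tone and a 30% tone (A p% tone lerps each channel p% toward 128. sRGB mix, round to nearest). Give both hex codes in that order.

#068080, #268080

CSS teal is rgb(0, 128, 128).
5% tone:
  R: 0 + 6.4 = 6.4 → 6
  G: 128 + 0.05×(128−128) = 128 + 0 = 128 → 128
  B: 128 + 0.05×(128−128) = 128 + 0 = 128 → 128
  → #068080
30% tone:
  R: 0 + 38.4 = 38.4 → 38
  G: 128 + 0 = 128 → 128
  B: 128 + 0 = 128 → 128
  → #268080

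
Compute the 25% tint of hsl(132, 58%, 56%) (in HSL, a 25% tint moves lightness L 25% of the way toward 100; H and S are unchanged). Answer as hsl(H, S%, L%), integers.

L moves 25% from 56 toward 100: 56 + 11 = 67 → 67.
H and S are unchanged.

hsl(132, 58%, 67%)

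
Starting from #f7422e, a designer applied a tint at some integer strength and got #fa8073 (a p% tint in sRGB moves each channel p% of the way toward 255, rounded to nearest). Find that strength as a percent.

33%

#f7422e is rgb(247, 66, 46); #fa8073 is rgb(250, 128, 115).
On the B channel (widest range): 115 ≈ 46 + (p/100)(255 − 46), so p ≈ 100×(115 − 46)/(255 − 46) = 6900/209 = 33.01.
p = 33 reproduces all three channels after rounding.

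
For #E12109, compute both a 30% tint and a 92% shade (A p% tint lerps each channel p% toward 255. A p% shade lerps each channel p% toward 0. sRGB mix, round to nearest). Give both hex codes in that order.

#E12109 is rgb(225, 33, 9).
30% tint:
  R: 225 + 9 = 234 → 234
  G: 33 + 0.3×(255−33) = 33 + 66.6 = 99.6 → 100
  B: 9 + 0.3×(255−9) = 9 + 73.8 = 82.8 → 83
  → #EA6453
92% shade:
  R: 225 + 0.92×(0−225) = 225 − 207 = 18 → 18
  G: 33 − 30.36 = 2.64 → 3
  B: 9 + 0.92×(0−9) = 9 − 8.28 = 0.72 → 1
  → #120301

#EA6453, #120301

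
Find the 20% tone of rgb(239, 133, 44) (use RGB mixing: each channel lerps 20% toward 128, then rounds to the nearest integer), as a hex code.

Lerp each channel 20% toward 128:
  R: 239 + 0.2×(128−239) = 239 − 22.2 = 216.8 → 217
  G: 133 − 1 = 132 → 132
  B: 44 + 0.2×(128−44) = 44 + 16.8 = 60.8 → 61
rgb(217, 132, 61) = #D9843D.

#D9843D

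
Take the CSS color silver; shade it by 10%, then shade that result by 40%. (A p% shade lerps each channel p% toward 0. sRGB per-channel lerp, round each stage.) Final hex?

CSS silver is rgb(192, 192, 192).
Per channel, c → c + 0.1(0 − c):
  R: 192 + 0.1×(0−192) = 192 − 19.2 = 172.8 → 173
  G: 192 − 19.2 = 172.8 → 173
  B: 192 − 19.2 = 172.8 → 173
After the shade: rgb(173, 173, 173) = #ADADAD.
Per channel, c → c + 0.4(0 − c):
  R: 173 − 69.2 = 103.8 → 104
  G: 173 + 0.4×(0−173) = 173 − 69.2 = 103.8 → 104
  B: 173 + 0.4×(0−173) = 173 − 69.2 = 103.8 → 104
rgb(104, 104, 104) = #686868.

#686868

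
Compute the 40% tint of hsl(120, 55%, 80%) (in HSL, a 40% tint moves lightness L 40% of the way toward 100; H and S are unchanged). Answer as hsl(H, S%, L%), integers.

L moves 40% from 80 toward 100: 80 + 8 = 88 → 88.
H and S are unchanged.

hsl(120, 55%, 88%)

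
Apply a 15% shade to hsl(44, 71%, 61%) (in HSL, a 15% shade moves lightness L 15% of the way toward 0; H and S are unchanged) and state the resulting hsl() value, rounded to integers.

L moves 15% from 61 toward 0: 61 − 9.15 = 51.85 → 52.
H and S are unchanged.

hsl(44, 71%, 52%)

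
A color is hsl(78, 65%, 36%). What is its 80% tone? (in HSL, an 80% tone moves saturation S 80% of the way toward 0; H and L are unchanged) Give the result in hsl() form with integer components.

S moves 80% from 65 toward 0: 65 − 52 = 13 → 13.
H and L are unchanged.

hsl(78, 13%, 36%)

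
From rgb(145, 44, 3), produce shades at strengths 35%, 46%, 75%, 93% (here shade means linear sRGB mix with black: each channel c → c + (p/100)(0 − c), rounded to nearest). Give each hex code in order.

35%: (145 − 50.75 = 94.25→94, 44 − 15.4 = 28.6→29, 3 − 1.05 = 1.95→2) → #5e1d02
46%: (145 − 66.7 = 78.3→78, 44 − 20.24 = 23.76→24, 3 − 1.38 = 1.62→2) → #4e1802
75%: (145 − 108.75 = 36.25→36, 44 − 33 = 11→11, 3 − 2.25 = 0.75→1) → #240b01
93%: (145 − 134.85 = 10.15→10, 44 − 40.92 = 3.08→3, 3 − 2.79 = 0.21→0) → #0a0300

#5e1d02, #4e1802, #240b01, #0a0300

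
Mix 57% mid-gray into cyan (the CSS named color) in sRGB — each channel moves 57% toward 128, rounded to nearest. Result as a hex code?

#49b7b7

CSS cyan is rgb(0, 255, 255).
A 57% tone moves each channel 57% toward 128:
  R: 0 + 0.57×(128−0) = 0 + 72.96 = 72.96 → 73
  G: 255 + 0.57×(128−255) = 255 − 72.39 = 182.61 → 183
  B: 255 − 72.39 = 182.61 → 183
rgb(73, 183, 183) = #49b7b7.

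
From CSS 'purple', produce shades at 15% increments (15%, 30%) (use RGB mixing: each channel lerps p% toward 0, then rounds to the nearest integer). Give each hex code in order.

CSS purple is rgb(128, 0, 128).
15%: (128 − 19.2 = 108.8→109, 0→0, 128 − 19.2 = 108.8→109) → #6d006d
30%: (128 − 38.4 = 89.6→90, 0→0, 128 − 38.4 = 89.6→90) → #5a005a

#6d006d, #5a005a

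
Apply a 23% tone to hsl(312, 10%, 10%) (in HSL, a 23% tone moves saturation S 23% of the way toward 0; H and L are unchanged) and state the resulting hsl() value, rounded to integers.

hsl(312, 8%, 10%)

S moves 23% from 10 toward 0: 10 − 2.3 = 7.7 → 8.
H and L are unchanged.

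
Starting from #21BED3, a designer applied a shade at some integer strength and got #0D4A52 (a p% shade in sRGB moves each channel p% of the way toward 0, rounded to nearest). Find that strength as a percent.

61%

#21BED3 is rgb(33, 190, 211); #0D4A52 is rgb(13, 74, 82).
On the B channel (widest range): 82 ≈ 211 + (p/100)(0 − 211), so p ≈ 100×(82 − 211)/(0 − 211) = -12900/-211 = 61.14.
p = 61 reproduces all three channels after rounding.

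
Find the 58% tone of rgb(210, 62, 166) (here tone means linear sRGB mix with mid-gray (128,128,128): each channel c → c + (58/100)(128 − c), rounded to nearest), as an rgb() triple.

A 58% tone moves each channel 58% toward 128:
  R: 210 − 47.56 = 162.44 → 162
  G: 62 + 0.58×(128−62) = 62 + 38.28 = 100.28 → 100
  B: 166 + 0.58×(128−166) = 166 − 22.04 = 143.96 → 144

rgb(162, 100, 144)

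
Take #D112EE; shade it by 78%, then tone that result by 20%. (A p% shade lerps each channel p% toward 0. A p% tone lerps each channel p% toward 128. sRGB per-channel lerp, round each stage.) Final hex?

#D112EE is rgb(209, 18, 238).
Per channel, c → c + 0.78(0 − c):
  R: 209 − 163.02 = 45.98 → 46
  G: 18 + 0.78×(0−18) = 18 − 14.04 = 3.96 → 4
  B: 238 − 185.64 = 52.36 → 52
After the shade: rgb(46, 4, 52) = #2E0434.
Lerp each channel 20% toward 128:
  R: 46 + 0.2×(128−46) = 46 + 16.4 = 62.4 → 62
  G: 4 + 24.8 = 28.8 → 29
  B: 52 + 0.2×(128−52) = 52 + 15.2 = 67.2 → 67
rgb(62, 29, 67) = #3E1D43.

#3E1D43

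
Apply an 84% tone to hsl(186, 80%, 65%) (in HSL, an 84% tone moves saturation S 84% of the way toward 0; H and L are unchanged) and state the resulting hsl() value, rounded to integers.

hsl(186, 13%, 65%)

S moves 84% from 80 toward 0: 80 − 67.2 = 12.8 → 13.
H and L are unchanged.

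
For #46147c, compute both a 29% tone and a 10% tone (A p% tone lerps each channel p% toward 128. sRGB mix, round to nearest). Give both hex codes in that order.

#57337d, #4c1f7c

#46147c is rgb(70, 20, 124).
29% tone:
  R: 70 + 0.29×(128−70) = 70 + 16.82 = 86.82 → 87
  G: 20 + 0.29×(128−20) = 20 + 31.32 = 51.32 → 51
  B: 124 + 1.16 = 125.16 → 125
  → #57337d
10% tone:
  R: 70 + 5.8 = 75.8 → 76
  G: 20 + 10.8 = 30.8 → 31
  B: 124 + 0.4 = 124.4 → 124
  → #4c1f7c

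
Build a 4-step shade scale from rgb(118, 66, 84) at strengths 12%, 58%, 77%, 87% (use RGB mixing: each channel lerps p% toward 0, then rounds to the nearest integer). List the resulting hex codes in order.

#683A4A, #321C23, #1B0F13, #0F090B

12%: (118 − 14.16 = 103.84→104, 66 − 7.92 = 58.08→58, 84 − 10.08 = 73.92→74) → #683A4A
58%: (118 − 68.44 = 49.56→50, 66 − 38.28 = 27.72→28, 84 − 48.72 = 35.28→35) → #321C23
77%: (118 − 90.86 = 27.14→27, 66 − 50.82 = 15.18→15, 84 − 64.68 = 19.32→19) → #1B0F13
87%: (118 − 102.66 = 15.34→15, 66 − 57.42 = 8.58→9, 84 − 73.08 = 10.92→11) → #0F090B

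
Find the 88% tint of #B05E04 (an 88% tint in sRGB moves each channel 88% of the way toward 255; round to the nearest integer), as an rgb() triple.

#B05E04 is rgb(176, 94, 4).
An 88% tint moves each channel 88% toward 255:
  R: 176 + 0.88×(255−176) = 176 + 69.52 = 245.52 → 246
  G: 94 + 0.88×(255−94) = 94 + 141.68 = 235.68 → 236
  B: 4 + 0.88×(255−4) = 4 + 220.88 = 224.88 → 225

rgb(246, 236, 225)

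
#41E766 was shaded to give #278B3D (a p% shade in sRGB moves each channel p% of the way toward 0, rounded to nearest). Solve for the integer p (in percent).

#41E766 is rgb(65, 231, 102); #278B3D is rgb(39, 139, 61).
On the G channel (widest range): 139 ≈ 231 + (p/100)(0 − 231), so p ≈ 100×(139 − 231)/(0 − 231) = -9200/-231 = 39.83.
p = 40 reproduces all three channels after rounding.

40%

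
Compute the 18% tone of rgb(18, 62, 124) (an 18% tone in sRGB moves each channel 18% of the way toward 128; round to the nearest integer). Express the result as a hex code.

Lerp each channel 18% toward 128:
  R: 18 + 0.18×(128−18) = 18 + 19.8 = 37.8 → 38
  G: 62 + 0.18×(128−62) = 62 + 11.88 = 73.88 → 74
  B: 124 + 0.18×(128−124) = 124 + 0.72 = 124.72 → 125
rgb(38, 74, 125) = #264a7d.

#264a7d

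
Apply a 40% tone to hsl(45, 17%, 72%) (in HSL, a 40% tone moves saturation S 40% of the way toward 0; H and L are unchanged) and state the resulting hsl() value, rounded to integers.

hsl(45, 10%, 72%)

S moves 40% from 17 toward 0: 17 − 6.8 = 10.2 → 10.
H and L are unchanged.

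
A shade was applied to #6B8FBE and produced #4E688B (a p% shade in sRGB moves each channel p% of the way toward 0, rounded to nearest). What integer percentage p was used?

27%

#6B8FBE is rgb(107, 143, 190); #4E688B is rgb(78, 104, 139).
On the B channel (widest range): 139 ≈ 190 + (p/100)(0 − 190), so p ≈ 100×(139 − 190)/(0 − 190) = -5100/-190 = 26.84.
p = 27 reproduces all three channels after rounding.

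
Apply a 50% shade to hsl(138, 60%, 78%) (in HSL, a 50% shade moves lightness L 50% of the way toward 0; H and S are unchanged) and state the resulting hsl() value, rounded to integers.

hsl(138, 60%, 39%)

L moves 50% from 78 toward 0: 78 − 39 = 39 → 39.
H and S are unchanged.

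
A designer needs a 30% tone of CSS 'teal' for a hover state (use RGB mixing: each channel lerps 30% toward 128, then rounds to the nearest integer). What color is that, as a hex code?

#268080

CSS teal is rgb(0, 128, 128).
A 30% tone moves each channel 30% toward 128:
  R: 0 + 0.3×(128−0) = 0 + 38.4 = 38.4 → 38
  G: 128 + 0 = 128 → 128
  B: 128 + 0.3×(128−128) = 128 + 0 = 128 → 128
rgb(38, 128, 128) = #268080.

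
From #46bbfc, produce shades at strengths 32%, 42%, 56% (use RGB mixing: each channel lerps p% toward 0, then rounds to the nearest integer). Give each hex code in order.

#46bbfc is rgb(70, 187, 252).
32%: (70 − 22.4 = 47.6→48, 187 − 59.84 = 127.16→127, 252 − 80.64 = 171.36→171) → #307fab
42%: (70 − 29.4 = 40.6→41, 187 − 78.54 = 108.46→108, 252 − 105.84 = 146.16→146) → #296c92
56%: (70 − 39.2 = 30.8→31, 187 − 104.72 = 82.28→82, 252 − 141.12 = 110.88→111) → #1f526f

#307fab, #296c92, #1f526f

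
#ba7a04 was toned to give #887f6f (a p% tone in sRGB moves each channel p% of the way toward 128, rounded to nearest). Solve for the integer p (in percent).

#ba7a04 is rgb(186, 122, 4); #887f6f is rgb(136, 127, 111).
On the B channel (widest range): 111 ≈ 4 + (p/100)(128 − 4), so p ≈ 100×(111 − 4)/(128 − 4) = 10700/124 = 86.29.
p = 86 reproduces all three channels after rounding.

86%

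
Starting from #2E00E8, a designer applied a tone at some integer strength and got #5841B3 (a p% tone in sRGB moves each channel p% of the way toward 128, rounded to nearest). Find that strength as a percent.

#2E00E8 is rgb(46, 0, 232); #5841B3 is rgb(88, 65, 179).
On the G channel (widest range): 65 ≈ 0 + (p/100)(128 − 0), so p ≈ 100×(65 − 0)/(128 − 0) = 6500/128 = 50.78.
p = 51 reproduces all three channels after rounding.

51%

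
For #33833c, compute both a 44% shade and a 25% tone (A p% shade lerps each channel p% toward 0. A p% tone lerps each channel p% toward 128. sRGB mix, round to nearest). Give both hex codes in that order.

#1d4922, #46824d

#33833c is rgb(51, 131, 60).
44% shade:
  R: 51 + 0.44×(0−51) = 51 − 22.44 = 28.56 → 29
  G: 131 − 57.64 = 73.36 → 73
  B: 60 + 0.44×(0−60) = 60 − 26.4 = 33.6 → 34
  → #1d4922
25% tone:
  R: 51 + 19.25 = 70.25 → 70
  G: 131 − 0.75 = 130.25 → 130
  B: 60 + 0.25×(128−60) = 60 + 17 = 77 → 77
  → #46824d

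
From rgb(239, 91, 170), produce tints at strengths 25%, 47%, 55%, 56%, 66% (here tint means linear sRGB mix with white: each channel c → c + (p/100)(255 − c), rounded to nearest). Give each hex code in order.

25%: (239 + 4 = 243→243, 91 + 41 = 132→132, 170 + 21.25 = 191.25→191) → #f384bf
47%: (239 + 7.52 = 246.52→247, 91 + 77.08 = 168.08→168, 170 + 39.95 = 209.95→210) → #f7a8d2
55%: (239 + 8.8 = 247.8→248, 91 + 90.2 = 181.2→181, 170 + 46.75 = 216.75→217) → #f8b5d9
56%: (239 + 8.96 = 247.96→248, 91 + 91.84 = 182.84→183, 170 + 47.6 = 217.6→218) → #f8b7da
66%: (239 + 10.56 = 249.56→250, 91 + 108.24 = 199.24→199, 170 + 56.1 = 226.1→226) → #fac7e2

#f384bf, #f7a8d2, #f8b5d9, #f8b7da, #fac7e2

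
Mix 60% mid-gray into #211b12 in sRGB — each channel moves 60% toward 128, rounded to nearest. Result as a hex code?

#211b12 is rgb(33, 27, 18).
Lerp each channel 60% toward 128:
  R: 33 + 0.6×(128−33) = 33 + 57 = 90 → 90
  G: 27 + 60.6 = 87.6 → 88
  B: 18 + 0.6×(128−18) = 18 + 66 = 84 → 84
rgb(90, 88, 84) = #5a5854.

#5a5854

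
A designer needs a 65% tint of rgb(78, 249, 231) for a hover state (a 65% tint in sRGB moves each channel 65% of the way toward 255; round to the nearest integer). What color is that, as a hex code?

Per channel, c → c + 0.65(255 − c):
  R: 78 + 0.65×(255−78) = 78 + 115.05 = 193.05 → 193
  G: 249 + 3.9 = 252.9 → 253
  B: 231 + 15.6 = 246.6 → 247
rgb(193, 253, 247) = #C1FDF7.

#C1FDF7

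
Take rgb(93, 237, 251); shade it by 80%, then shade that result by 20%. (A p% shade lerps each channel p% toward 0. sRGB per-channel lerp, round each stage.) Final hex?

#0F2628

Per channel, c → c + 0.8(0 − c):
  R: 93 + 0.8×(0−93) = 93 − 74.4 = 18.6 → 19
  G: 237 + 0.8×(0−237) = 237 − 189.6 = 47.4 → 47
  B: 251 + 0.8×(0−251) = 251 − 200.8 = 50.2 → 50
After the shade: rgb(19, 47, 50) = #132F32.
Per channel, c → c + 0.2(0 − c):
  R: 19 − 3.8 = 15.2 → 15
  G: 47 + 0.2×(0−47) = 47 − 9.4 = 37.6 → 38
  B: 50 + 0.2×(0−50) = 50 − 10 = 40 → 40
rgb(15, 38, 40) = #0F2628.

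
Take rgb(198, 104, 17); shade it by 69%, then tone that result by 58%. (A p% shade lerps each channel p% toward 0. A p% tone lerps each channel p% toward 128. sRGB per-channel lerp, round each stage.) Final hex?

#64584c

Lerp each channel 69% toward 0:
  R: 198 + 0.69×(0−198) = 198 − 136.62 = 61.38 → 61
  G: 104 − 71.76 = 32.24 → 32
  B: 17 − 11.73 = 5.27 → 5
After the shade: rgb(61, 32, 5) = #3d2005.
Lerp each channel 58% toward 128:
  R: 61 + 38.86 = 99.86 → 100
  G: 32 + 55.68 = 87.68 → 88
  B: 5 + 71.34 = 76.34 → 76
rgb(100, 88, 76) = #64584c.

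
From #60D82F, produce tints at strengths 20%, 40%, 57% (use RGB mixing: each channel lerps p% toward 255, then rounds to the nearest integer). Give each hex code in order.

#80E059, #A0E882, #BBEEA6

#60D82F is rgb(96, 216, 47).
20%: (96 + 31.8 = 127.8→128, 216 + 7.8 = 223.8→224, 47 + 41.6 = 88.6→89) → #80E059
40%: (96 + 63.6 = 159.6→160, 216 + 15.6 = 231.6→232, 47 + 83.2 = 130.2→130) → #A0E882
57%: (96 + 90.63 = 186.63→187, 216 + 22.23 = 238.23→238, 47 + 118.56 = 165.56→166) → #BBEEA6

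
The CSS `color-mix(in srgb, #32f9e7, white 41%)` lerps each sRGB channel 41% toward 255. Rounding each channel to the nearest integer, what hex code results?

#32f9e7 is rgb(50, 249, 231).
Lerp each channel 41% toward 255:
  R: 50 + 0.41×(255−50) = 50 + 84.05 = 134.05 → 134
  G: 249 + 2.46 = 251.46 → 251
  B: 231 + 0.41×(255−231) = 231 + 9.84 = 240.84 → 241
rgb(134, 251, 241) = #86fbf1.

#86fbf1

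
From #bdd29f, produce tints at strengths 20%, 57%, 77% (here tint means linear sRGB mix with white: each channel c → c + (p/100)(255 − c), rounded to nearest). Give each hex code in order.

#cadbb2, #e3ecd6, #f0f5e9

#bdd29f is rgb(189, 210, 159).
20%: (189 + 13.2 = 202.2→202, 210 + 9 = 219→219, 159 + 19.2 = 178.2→178) → #cadbb2
57%: (189 + 37.62 = 226.62→227, 210 + 25.65 = 235.65→236, 159 + 54.72 = 213.72→214) → #e3ecd6
77%: (189 + 50.82 = 239.82→240, 210 + 34.65 = 244.65→245, 159 + 73.92 = 232.92→233) → #f0f5e9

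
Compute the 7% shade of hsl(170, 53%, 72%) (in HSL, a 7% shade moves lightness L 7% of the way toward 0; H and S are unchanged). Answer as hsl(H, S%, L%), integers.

L moves 7% from 72 toward 0: 72 − 5.04 = 66.96 → 67.
H and S are unchanged.

hsl(170, 53%, 67%)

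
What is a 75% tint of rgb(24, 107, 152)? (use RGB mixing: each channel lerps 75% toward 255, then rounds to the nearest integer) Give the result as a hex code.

#C5DAE5

Per channel, c → c + 0.75(255 − c):
  R: 24 + 0.75×(255−24) = 24 + 173.25 = 197.25 → 197
  G: 107 + 0.75×(255−107) = 107 + 111 = 218 → 218
  B: 152 + 77.25 = 229.25 → 229
rgb(197, 218, 229) = #C5DAE5.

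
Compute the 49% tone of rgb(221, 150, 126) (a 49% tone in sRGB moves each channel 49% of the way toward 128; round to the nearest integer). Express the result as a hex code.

Lerp each channel 49% toward 128:
  R: 221 + 0.49×(128−221) = 221 − 45.57 = 175.43 → 175
  G: 150 − 10.78 = 139.22 → 139
  B: 126 + 0.98 = 126.98 → 127
rgb(175, 139, 127) = #AF8B7F.

#AF8B7F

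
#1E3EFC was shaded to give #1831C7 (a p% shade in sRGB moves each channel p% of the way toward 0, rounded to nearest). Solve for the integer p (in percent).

#1E3EFC is rgb(30, 62, 252); #1831C7 is rgb(24, 49, 199).
On the B channel (widest range): 199 ≈ 252 + (p/100)(0 − 252), so p ≈ 100×(199 − 252)/(0 − 252) = -5300/-252 = 21.03.
p = 21 reproduces all three channels after rounding.

21%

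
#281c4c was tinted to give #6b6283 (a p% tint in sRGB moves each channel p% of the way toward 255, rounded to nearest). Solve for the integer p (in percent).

31%

#281c4c is rgb(40, 28, 76); #6b6283 is rgb(107, 98, 131).
On the G channel (widest range): 98 ≈ 28 + (p/100)(255 − 28), so p ≈ 100×(98 − 28)/(255 − 28) = 7000/227 = 30.84.
p = 31 reproduces all three channels after rounding.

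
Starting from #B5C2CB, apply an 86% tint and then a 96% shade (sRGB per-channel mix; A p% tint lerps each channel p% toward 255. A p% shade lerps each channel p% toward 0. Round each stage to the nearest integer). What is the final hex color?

#B5C2CB is rgb(181, 194, 203).
Per channel, c → c + 0.86(255 − c):
  R: 181 + 0.86×(255−181) = 181 + 63.64 = 244.64 → 245
  G: 194 + 0.86×(255−194) = 194 + 52.46 = 246.46 → 246
  B: 203 + 0.86×(255−203) = 203 + 44.72 = 247.72 → 248
After the tint: rgb(245, 246, 248) = #F5F6F8.
A 96% shade moves each channel 96% toward 0:
  R: 245 − 235.2 = 9.8 → 10
  G: 246 − 236.16 = 9.84 → 10
  B: 248 + 0.96×(0−248) = 248 − 238.08 = 9.92 → 10
rgb(10, 10, 10) = #0A0A0A.

#0A0A0A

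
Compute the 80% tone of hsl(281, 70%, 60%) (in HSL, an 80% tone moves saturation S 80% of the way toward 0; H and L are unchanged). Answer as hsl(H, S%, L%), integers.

hsl(281, 14%, 60%)

S moves 80% from 70 toward 0: 70 − 56 = 14 → 14.
H and L are unchanged.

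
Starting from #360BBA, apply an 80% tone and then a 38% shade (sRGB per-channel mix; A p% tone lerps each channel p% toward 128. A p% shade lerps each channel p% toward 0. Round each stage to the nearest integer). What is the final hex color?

#464157

#360BBA is rgb(54, 11, 186).
An 80% tone moves each channel 80% toward 128:
  R: 54 + 59.2 = 113.2 → 113
  G: 11 + 0.8×(128−11) = 11 + 93.6 = 104.6 → 105
  B: 186 + 0.8×(128−186) = 186 − 46.4 = 139.6 → 140
After the tone: rgb(113, 105, 140) = #71698C.
A 38% shade moves each channel 38% toward 0:
  R: 113 + 0.38×(0−113) = 113 − 42.94 = 70.06 → 70
  G: 105 + 0.38×(0−105) = 105 − 39.9 = 65.1 → 65
  B: 140 − 53.2 = 86.8 → 87
rgb(70, 65, 87) = #464157.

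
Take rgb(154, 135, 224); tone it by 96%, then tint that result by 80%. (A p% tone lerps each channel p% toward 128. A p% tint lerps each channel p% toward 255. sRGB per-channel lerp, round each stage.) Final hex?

#e6e6e6

Per channel, c → c + 0.96(128 − c):
  R: 154 − 24.96 = 129.04 → 129
  G: 135 + 0.96×(128−135) = 135 − 6.72 = 128.28 → 128
  B: 224 + 0.96×(128−224) = 224 − 92.16 = 131.84 → 132
After the tone: rgb(129, 128, 132) = #818084.
An 80% tint moves each channel 80% toward 255:
  R: 129 + 0.8×(255−129) = 129 + 100.8 = 229.8 → 230
  G: 128 + 0.8×(255−128) = 128 + 101.6 = 229.6 → 230
  B: 132 + 0.8×(255−132) = 132 + 98.4 = 230.4 → 230
rgb(230, 230, 230) = #e6e6e6.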